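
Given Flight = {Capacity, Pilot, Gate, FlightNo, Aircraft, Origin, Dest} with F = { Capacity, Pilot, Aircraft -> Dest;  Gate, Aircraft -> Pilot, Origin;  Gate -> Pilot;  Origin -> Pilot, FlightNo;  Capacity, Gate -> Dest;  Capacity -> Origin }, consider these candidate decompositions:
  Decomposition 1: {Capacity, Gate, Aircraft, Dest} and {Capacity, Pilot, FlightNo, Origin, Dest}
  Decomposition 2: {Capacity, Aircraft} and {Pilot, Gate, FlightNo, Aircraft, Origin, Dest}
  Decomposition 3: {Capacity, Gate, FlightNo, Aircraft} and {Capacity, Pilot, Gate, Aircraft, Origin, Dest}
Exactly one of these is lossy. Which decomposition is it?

Decomposition 2

Decomposition 1: common = {Capacity, Dest}, closure = {Capacity, Pilot, FlightNo, Origin, Dest} → lossless.
Decomposition 2: common = {Aircraft}, closure = {Aircraft} → lossy.
Decomposition 3: common = {Capacity, Gate, Aircraft}, closure = {Capacity, Pilot, Gate, FlightNo, Aircraft, Origin, Dest} → lossless.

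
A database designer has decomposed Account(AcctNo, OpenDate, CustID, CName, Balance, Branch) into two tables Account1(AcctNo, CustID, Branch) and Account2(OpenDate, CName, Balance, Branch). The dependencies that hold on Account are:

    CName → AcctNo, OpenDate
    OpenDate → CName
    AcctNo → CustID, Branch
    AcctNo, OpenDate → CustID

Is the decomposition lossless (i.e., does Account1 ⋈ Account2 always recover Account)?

No

Common attributes: Account1 ∩ Account2 = {Branch}.
No dependency enlarges {Branch}, so (Branch)⁺ = {Branch}.
The closure contains neither all of Account1 = {AcctNo, CustID, Branch} nor all of Account2 = {OpenDate, CName, Balance, Branch}, so the common attributes are not a superkey of either fragment. The join is lossy.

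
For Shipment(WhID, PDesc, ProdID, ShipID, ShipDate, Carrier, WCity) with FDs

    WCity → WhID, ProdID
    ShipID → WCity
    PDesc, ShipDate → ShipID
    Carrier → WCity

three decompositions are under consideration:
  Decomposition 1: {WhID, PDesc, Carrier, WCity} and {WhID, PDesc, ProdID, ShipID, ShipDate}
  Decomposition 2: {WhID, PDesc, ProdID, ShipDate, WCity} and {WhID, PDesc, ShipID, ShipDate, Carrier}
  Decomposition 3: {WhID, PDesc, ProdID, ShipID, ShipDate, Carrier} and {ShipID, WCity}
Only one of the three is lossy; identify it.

Decomposition 1: common = {WhID, PDesc}, closure = {WhID, PDesc} → lossy.
Decomposition 2: common = {WhID, PDesc, ShipDate}, closure = {WhID, PDesc, ProdID, ShipID, ShipDate, WCity} → lossless.
Decomposition 3: common = {ShipID}, closure = {WhID, ProdID, ShipID, WCity} → lossless.

Decomposition 1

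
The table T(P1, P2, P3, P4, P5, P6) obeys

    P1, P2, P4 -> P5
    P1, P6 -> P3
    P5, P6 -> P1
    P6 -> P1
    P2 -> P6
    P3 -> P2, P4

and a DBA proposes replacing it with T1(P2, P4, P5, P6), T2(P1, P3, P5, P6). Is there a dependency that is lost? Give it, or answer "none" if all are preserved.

P1, P2, P4 → P5: restricted closure across fragments reaches P5.
P1, P6 → P3 lies within T2.
P5, P6 → P1 lies within T2.
P6 → P1 lies within T2.
P2 → P6 lies within T1.
P3 → P2, P4: restricted closure across fragments reaches P2, P4.
Every dependency is enforceable on the fragments, so the decomposition is dependency-preserving.

none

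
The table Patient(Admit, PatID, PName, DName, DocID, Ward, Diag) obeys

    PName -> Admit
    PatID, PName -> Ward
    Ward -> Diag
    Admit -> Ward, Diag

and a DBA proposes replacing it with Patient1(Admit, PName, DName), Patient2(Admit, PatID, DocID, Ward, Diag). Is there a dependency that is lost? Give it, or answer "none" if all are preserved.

PName → Admit lies within Patient1.
PatID, PName → Ward: restricted closure across fragments reaches Ward.
Ward → Diag lies within Patient2.
Admit → Ward, Diag lies within Patient2.
Every dependency is enforceable on the fragments, so the decomposition is dependency-preserving.

none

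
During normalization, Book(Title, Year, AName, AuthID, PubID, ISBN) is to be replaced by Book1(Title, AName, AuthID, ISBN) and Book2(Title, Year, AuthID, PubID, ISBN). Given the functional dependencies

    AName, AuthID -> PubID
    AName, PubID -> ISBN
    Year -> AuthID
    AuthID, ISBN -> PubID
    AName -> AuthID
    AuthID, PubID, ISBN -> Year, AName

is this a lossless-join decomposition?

Yes

Common attributes: Book1 ∩ Book2 = {Title, AuthID, ISBN}.
Closure of {Title, AuthID, ISBN}: AuthID, ISBN → PubID applies, adding PubID; AuthID, PubID, ISBN → Year, AName applies, adding Year, AName. So (Title, AuthID, ISBN)⁺ = {Title, Year, AName, AuthID, PubID, ISBN}.
This closure contains every attribute of Book1, so Book1 ∩ Book2 → Book1. The join is lossless.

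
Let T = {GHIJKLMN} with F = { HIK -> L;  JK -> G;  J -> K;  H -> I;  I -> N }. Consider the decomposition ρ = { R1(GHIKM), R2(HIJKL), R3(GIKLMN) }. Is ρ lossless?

No

Chase test. Columns are GHIJKLMN; row i has aⱼ where attribute j ∈ Ri, else bᵢⱼ.
Initial tableau (one row per fragment):
  row 1: a1 a2 a3 b14 a5 b16 a7 b18
  row 2: b21 a2 a3 a4 a5 a6 b27 b28
  row 3: a1 b32 a3 b34 a5 a6 a7 a8
Rows 1 and 2 agree on HIK; apply HIK→L and equate their L entries.
Rows 1 and 2 agree on I; apply I→N and equate their N entries.
Rows 1 and 3 agree on I; apply I→N and equate their N entries.
No row becomes fully distinguished — the join is lossy.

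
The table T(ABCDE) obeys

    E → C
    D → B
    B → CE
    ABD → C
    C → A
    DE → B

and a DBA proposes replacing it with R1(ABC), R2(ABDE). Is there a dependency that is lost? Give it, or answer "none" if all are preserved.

Check E → C: no single fragment contains all of {CE}, and the restricted closure of {E} across the fragments never reaches {C}.
D → B is preserved.
B → CE is preserved.
ABD → C is preserved.
C → A is preserved.
DE → B is preserved.

E → C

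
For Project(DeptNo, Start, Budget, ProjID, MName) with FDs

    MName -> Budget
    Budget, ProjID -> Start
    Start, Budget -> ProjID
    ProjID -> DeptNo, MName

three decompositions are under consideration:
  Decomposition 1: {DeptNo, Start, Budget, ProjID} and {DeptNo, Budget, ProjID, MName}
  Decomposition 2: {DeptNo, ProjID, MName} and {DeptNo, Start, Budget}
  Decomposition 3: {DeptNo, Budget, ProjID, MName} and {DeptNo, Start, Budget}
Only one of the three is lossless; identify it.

Decomposition 1: common = {DeptNo, Budget, ProjID}, closure = {DeptNo, Start, Budget, ProjID, MName} → lossless.
Decomposition 2: common = {DeptNo}, closure = {DeptNo} → lossy.
Decomposition 3: common = {DeptNo, Budget}, closure = {DeptNo, Budget} → lossy.

Decomposition 1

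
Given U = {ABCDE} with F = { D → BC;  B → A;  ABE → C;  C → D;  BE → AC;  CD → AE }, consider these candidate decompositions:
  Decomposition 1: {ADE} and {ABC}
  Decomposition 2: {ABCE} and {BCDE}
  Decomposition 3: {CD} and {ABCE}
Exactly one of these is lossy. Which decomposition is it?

Decomposition 1

Decomposition 1: common = {A}, closure = {A} → lossy.
Decomposition 2: common = {BCE}, closure = {ABCDE} → lossless.
Decomposition 3: common = {C}, closure = {ABCDE} → lossless.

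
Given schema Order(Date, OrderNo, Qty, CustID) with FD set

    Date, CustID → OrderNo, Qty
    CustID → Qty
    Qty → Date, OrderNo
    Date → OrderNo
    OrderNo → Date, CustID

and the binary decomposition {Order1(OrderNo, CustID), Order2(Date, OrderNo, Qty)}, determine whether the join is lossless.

Yes

Common attributes: Order1 ∩ Order2 = {OrderNo}.
Closure of {OrderNo}: OrderNo → Date, CustID applies, adding Date, CustID; Date, CustID → OrderNo, Qty applies, adding Qty. So (OrderNo)⁺ = {Date, OrderNo, Qty, CustID}.
This closure contains every attribute of Order1, so Order1 ∩ Order2 → Order1. The join is lossless.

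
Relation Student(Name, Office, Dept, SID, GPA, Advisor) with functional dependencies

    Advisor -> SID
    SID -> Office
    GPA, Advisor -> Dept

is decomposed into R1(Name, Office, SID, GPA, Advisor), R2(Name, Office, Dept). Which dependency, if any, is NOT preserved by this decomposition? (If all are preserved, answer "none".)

GPA, Advisor -> Dept

Check GPA, Advisor → Dept: no single fragment contains all of {Dept, GPA, Advisor}, and the restricted closure of {GPA, Advisor} across the fragments never reaches {Dept}.
Advisor → SID is preserved.
SID → Office is preserved.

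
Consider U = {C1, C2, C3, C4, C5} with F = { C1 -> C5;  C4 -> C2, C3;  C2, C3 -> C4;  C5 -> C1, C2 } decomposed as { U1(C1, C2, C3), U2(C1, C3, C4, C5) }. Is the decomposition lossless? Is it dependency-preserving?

Lossless test: (C1, C3)⁺ = {C1, C2, C3, C4, C5}, which contains all of one fragment — lossless.
Dependency preservation: the restricted closure of {C4} across the fragments never reaches {C2, C3}, so C4 → C2, C3 cannot be enforced without a join — not preserved.

lossless but not dependency-preserving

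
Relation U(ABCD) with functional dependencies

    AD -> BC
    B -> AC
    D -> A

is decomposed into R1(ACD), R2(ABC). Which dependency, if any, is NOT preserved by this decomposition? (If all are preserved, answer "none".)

Check AD → BC: no single fragment contains all of {ABCD}, and the restricted closure of {AD} across the fragments never reaches {BC}.
B → AC is preserved.
D → A is preserved.

AD -> BC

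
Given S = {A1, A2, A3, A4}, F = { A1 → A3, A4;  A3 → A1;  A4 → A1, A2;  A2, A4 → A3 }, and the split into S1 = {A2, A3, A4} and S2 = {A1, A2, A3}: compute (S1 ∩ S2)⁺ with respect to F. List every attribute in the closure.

S1 ∩ S2 = {A2, A3}.
A3 → A1 applies, adding A1
A1 → A3, A4 applies, adding A4
Closure: {A1, A2, A3, A4}.

A1, A2, A3, A4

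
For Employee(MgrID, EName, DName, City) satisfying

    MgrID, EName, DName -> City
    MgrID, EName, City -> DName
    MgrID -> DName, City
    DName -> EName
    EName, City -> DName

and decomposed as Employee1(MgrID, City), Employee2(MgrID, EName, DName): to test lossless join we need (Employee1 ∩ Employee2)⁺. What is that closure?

Employee1 ∩ Employee2 = {MgrID}.
MgrID → DName, City applies, adding DName, City
DName → EName applies, adding EName
Closure: {MgrID, EName, DName, City}.

MgrID, EName, DName, City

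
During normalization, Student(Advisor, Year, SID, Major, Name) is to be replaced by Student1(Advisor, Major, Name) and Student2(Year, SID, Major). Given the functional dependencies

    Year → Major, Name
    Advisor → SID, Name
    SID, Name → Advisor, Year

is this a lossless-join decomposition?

No

Common attributes: Student1 ∩ Student2 = {Major}.
No dependency enlarges {Major}, so (Major)⁺ = {Major}.
The closure contains neither all of Student1 = {Advisor, Major, Name} nor all of Student2 = {Year, SID, Major}, so the common attributes are not a superkey of either fragment. The join is lossy.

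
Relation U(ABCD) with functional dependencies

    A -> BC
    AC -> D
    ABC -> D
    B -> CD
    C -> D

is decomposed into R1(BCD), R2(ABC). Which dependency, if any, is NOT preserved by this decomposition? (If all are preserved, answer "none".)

A → BC lies within R2.
AC → D: restricted closure across fragments reaches D.
ABC → D: restricted closure across fragments reaches D.
B → CD lies within R1.
C → D lies within R1.
Every dependency is enforceable on the fragments, so the decomposition is dependency-preserving.

none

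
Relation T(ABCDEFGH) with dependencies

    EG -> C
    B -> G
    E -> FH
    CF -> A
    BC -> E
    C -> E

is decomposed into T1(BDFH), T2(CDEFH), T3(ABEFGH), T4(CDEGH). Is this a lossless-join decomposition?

Chase test. Columns are ABCDEFGH; row i has aⱼ where attribute j ∈ Ti, else bᵢⱼ.
Initial tableau (one row per fragment):
  row 1: b11 a2 b13 a4 b15 a6 b17 a8
  row 2: b21 b22 a3 a4 a5 a6 b27 a8
  row 3: a1 a2 b33 b34 a5 a6 a7 a8
  row 4: b41 b42 a3 a4 a5 b46 a7 a8
Rows 3 and 4 agree on EG; apply EG→C and equate their C entries.
Rows 1 and 3 agree on B; apply B→G and equate their G entries.
Rows 2 and 4 agree on E; apply E→FH and equate their FH entries.
Rows 2 and 3 agree on CF; apply CF→A and equate their A entries.
Rows 2 and 4 agree on CF; apply CF→A and equate their A entries.
No row becomes fully distinguished — the join is lossy.

No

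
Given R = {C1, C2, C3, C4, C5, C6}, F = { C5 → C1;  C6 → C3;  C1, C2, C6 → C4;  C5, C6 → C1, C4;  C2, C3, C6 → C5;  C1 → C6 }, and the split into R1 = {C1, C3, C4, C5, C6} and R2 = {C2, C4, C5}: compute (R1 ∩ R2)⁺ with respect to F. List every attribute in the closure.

R1 ∩ R2 = {C4, C5}.
C5 → C1 applies, adding C1
C1 → C6 applies, adding C6
C6 → C3 applies, adding C3
Closure: {C1, C3, C4, C5, C6}.

C1, C3, C4, C5, C6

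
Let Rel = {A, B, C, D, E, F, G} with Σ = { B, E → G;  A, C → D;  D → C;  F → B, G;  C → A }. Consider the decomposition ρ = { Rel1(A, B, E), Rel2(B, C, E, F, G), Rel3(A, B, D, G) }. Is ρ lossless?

No

Chase test. Columns are A, B, C, D, E, F, G; row i has aⱼ where attribute j ∈ Reli, else bᵢⱼ.
Initial tableau (one row per fragment):
  row 1: a1 a2 b13 b14 a5 b16 b17
  row 2: b21 a2 a3 b24 a5 a6 a7
  row 3: a1 a2 b33 a4 b35 b36 a7
Rows 1 and 2 agree on B, E; apply B, E→G and equate their G entries.
No row becomes fully distinguished — the join is lossy.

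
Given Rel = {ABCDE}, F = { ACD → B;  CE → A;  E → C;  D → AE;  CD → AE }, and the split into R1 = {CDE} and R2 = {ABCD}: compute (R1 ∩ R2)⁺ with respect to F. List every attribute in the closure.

ABCDE

R1 ∩ R2 = {CD}.
D → AE applies, adding AE
ACD → B applies, adding B
Closure: {ABCDE}.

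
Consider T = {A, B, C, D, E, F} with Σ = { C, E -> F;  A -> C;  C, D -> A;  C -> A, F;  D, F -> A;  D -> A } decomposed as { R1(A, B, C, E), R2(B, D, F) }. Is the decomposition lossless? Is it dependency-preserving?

Lossless test: (B)⁺ = {B}, which is a superkey of neither fragment — lossy.
Dependency preservation: the restricted closure of {C, E} across the fragments never reaches {F}, so C, E → F cannot be enforced without a join — not preserved.

lossy and not dependency-preserving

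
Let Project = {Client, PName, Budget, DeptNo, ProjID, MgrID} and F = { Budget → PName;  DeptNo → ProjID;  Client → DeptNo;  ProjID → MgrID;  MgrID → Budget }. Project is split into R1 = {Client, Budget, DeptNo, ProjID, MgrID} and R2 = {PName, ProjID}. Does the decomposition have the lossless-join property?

Common attributes: R1 ∩ R2 = {ProjID}.
Closure of {ProjID}: ProjID → MgrID applies, adding MgrID; MgrID → Budget applies, adding Budget; Budget → PName applies, adding PName. So (ProjID)⁺ = {PName, Budget, ProjID, MgrID}.
This closure contains every attribute of R2, so R1 ∩ R2 → R2. The join is lossless.

Yes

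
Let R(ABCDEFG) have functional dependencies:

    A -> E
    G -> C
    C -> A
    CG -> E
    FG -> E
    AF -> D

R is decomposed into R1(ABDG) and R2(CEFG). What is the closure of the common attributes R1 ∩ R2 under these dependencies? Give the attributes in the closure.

R1 ∩ R2 = {G}.
G → C applies, adding C
C → A applies, adding A
CG → E applies, adding E
Closure: {ACEG}.

ACEG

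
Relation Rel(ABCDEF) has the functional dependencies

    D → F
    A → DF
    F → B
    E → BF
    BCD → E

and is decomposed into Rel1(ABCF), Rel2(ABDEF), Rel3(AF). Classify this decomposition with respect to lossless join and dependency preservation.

lossy and not dependency-preserving

Lossless test (chase): Rows 1 and 2 agree on A; apply A→DF and equate their DF entries. Rows 1 and 3 agree on A; apply A→DF and equate their DF entries. Rows 1 and 3 agree on F; apply F→B and equate their B entries. No row becomes fully distinguished — the join is lossy.
Dependency preservation: the restricted closure of {BCD} across the fragments never reaches {E}, so BCD → E cannot be enforced without a join — not preserved.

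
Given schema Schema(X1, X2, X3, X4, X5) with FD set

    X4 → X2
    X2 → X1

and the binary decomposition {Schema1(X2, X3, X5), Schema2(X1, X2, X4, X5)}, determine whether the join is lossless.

No

Common attributes: Schema1 ∩ Schema2 = {X2, X5}.
Closure of {X2, X5}: X2 → X1 applies, adding X1. So (X2, X5)⁺ = {X1, X2, X5}.
The closure contains neither all of Schema1 = {X2, X3, X5} nor all of Schema2 = {X1, X2, X4, X5}, so the common attributes are not a superkey of either fragment. The join is lossy.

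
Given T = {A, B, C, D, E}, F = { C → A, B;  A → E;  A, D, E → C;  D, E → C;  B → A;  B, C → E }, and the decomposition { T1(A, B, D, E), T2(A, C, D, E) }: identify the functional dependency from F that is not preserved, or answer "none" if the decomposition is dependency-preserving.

Check C → A, B: no single fragment contains all of {A, B, C}, and the restricted closure of {C} across the fragments never reaches {A, B}.
A → E is preserved.
A, D, E → C is preserved.
D, E → C is preserved.
B → A is preserved.
B, C → E is preserved.

C → A, B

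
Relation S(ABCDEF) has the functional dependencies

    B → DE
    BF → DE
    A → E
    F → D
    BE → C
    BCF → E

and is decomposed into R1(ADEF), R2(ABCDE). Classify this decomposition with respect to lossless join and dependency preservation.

lossy but dependency-preserving

Lossless test: (ADE)⁺ = {ADE}, which is a superkey of neither fragment — lossy.
Dependency preservation: BF → DE; BCF → E are not contained in any single fragment, but the restricted closure of each left-hand side across the fragments still reaches the right-hand side; the remaining FDs each lie inside some fragment. All dependencies are preserved.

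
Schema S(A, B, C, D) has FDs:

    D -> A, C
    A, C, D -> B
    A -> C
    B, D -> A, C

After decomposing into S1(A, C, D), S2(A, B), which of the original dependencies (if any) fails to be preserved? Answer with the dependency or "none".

Check A, C, D → B: no single fragment contains all of {A, B, C, D}, and the restricted closure of {A, C, D} across the fragments never reaches {B}.
D → A, C is preserved.
A → C is preserved.
B, D → A, C is preserved.

A, C, D -> B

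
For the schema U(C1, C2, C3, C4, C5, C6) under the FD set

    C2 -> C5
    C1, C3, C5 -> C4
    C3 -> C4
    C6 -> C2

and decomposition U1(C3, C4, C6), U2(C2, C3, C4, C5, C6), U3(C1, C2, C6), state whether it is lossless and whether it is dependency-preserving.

lossy but dependency-preserving

Lossless test (chase): Rows 2 and 3 agree on C2; apply C2→C5 and equate their C5 entries. Rows 1 and 2 agree on C6; apply C6→C2 and equate their C2 entries. Rows 1 and 2 agree on C2; apply C2→C5 and equate their C5 entries. No row becomes fully distinguished — the join is lossy.
Dependency preservation: C1, C3, C5 → C4 is not contained in any single fragment, but the restricted closure of its left-hand side across the fragments still reaches the right-hand side; the remaining FDs each lie inside some fragment. All dependencies are preserved.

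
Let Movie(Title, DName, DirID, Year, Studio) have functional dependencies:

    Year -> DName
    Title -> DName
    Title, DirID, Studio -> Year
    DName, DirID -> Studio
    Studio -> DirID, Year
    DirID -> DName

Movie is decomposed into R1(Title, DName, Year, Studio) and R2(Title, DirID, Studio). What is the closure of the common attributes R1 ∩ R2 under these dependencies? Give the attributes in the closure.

Title, DName, DirID, Year, Studio

R1 ∩ R2 = {Title, Studio}.
Title → DName applies, adding DName
Studio → DirID, Year applies, adding DirID, Year
Closure: {Title, DName, DirID, Year, Studio}.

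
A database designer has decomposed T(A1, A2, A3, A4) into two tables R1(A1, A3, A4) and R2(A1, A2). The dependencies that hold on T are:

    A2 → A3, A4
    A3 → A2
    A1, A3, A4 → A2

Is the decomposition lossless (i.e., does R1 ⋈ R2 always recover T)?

Common attributes: R1 ∩ R2 = {A1}.
No dependency enlarges {A1}, so (A1)⁺ = {A1}.
The closure contains neither all of R1 = {A1, A3, A4} nor all of R2 = {A1, A2}, so the common attributes are not a superkey of either fragment. The join is lossy.

No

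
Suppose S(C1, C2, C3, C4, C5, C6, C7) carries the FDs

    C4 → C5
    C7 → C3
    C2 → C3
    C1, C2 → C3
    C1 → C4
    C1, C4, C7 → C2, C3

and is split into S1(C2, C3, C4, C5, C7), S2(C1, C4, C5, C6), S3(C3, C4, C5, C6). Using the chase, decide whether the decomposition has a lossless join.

No

Chase test. Columns are C1, C2, C3, C4, C5, C6, C7; row i has aⱼ where attribute j ∈ Si, else bᵢⱼ.
Initial tableau (one row per fragment):
  row 1: b11 a2 a3 a4 a5 b16 a7
  row 2: a1 b22 b23 a4 a5 a6 b27
  row 3: b31 b32 a3 a4 a5 a6 b37
No row becomes fully distinguished — the join is lossy.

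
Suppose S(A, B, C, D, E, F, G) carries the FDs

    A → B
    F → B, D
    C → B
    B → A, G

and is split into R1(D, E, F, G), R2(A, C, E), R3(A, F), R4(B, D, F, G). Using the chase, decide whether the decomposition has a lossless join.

No

Chase test. Columns are A, B, C, D, E, F, G; row i has aⱼ where attribute j ∈ Ri, else bᵢⱼ.
Initial tableau (one row per fragment):
  row 1: b11 b12 b13 a4 a5 a6 a7
  row 2: a1 b22 a3 b24 a5 b26 b27
  row 3: a1 b32 b33 b34 b35 a6 b37
  row 4: b41 a2 b43 a4 b45 a6 a7
Rows 2 and 3 agree on A; apply A→B and equate their B entries.
Rows 1 and 3 agree on F; apply F→B, D and equate their B, D entries.
Rows 1 and 4 agree on F; apply F→B, D and equate their B, D entries.
Rows 1 and 2 agree on B; apply B→A, G and equate their A, G entries.
Rows 1 and 3 agree on B; apply B→A, G and equate their A, G entries.
Rows 1 and 4 agree on B; apply B→A, G and equate their A, G entries.
No row becomes fully distinguished — the join is lossy.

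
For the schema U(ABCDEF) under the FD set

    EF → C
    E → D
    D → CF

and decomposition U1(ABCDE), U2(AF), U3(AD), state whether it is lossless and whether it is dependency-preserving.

lossy and not dependency-preserving

Lossless test (chase): Rows 1 and 3 agree on D; apply D→CF and equate their CF entries. No row becomes fully distinguished — the join is lossy.
Dependency preservation: the restricted closure of {D} across the fragments never reaches {CF}, so D → CF cannot be enforced without a join — not preserved.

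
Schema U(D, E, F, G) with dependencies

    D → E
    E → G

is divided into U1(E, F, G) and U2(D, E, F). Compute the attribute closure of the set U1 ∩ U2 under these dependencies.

E, F, G

U1 ∩ U2 = {E, F}.
E → G applies, adding G
Closure: {E, F, G}.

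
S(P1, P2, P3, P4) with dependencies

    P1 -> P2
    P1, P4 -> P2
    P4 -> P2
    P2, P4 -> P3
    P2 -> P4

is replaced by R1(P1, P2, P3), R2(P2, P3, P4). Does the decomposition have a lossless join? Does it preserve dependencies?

lossless and dependency-preserving

Lossless test: (P2, P3)⁺ = {P2, P3, P4}, which contains all of one fragment — lossless.
Dependency preservation: P1, P4 → P2 is not contained in any single fragment, but the restricted closure of its left-hand side across the fragments still reaches the right-hand side; the remaining FDs each lie inside some fragment. All dependencies are preserved.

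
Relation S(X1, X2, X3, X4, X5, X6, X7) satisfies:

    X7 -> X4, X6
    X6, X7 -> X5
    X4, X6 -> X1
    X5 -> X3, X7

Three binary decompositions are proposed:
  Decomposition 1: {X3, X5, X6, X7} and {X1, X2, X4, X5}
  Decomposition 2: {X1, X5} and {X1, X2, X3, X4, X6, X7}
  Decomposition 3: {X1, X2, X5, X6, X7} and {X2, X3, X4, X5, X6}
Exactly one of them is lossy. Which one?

Decomposition 1: common = {X5}, closure = {X1, X3, X4, X5, X6, X7} → lossless.
Decomposition 2: common = {X1}, closure = {X1} → lossy.
Decomposition 3: common = {X2, X5, X6}, closure = {X1, X2, X3, X4, X5, X6, X7} → lossless.

Decomposition 2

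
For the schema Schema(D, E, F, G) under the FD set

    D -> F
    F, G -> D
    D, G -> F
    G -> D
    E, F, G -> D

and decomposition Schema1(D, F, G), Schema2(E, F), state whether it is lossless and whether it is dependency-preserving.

Lossless test: (F)⁺ = {F}, which is a superkey of neither fragment — lossy.
Dependency preservation: E, F, G → D is not contained in any single fragment, but the restricted closure of its left-hand side across the fragments still reaches the right-hand side; the remaining FDs each lie inside some fragment. All dependencies are preserved.

lossy but dependency-preserving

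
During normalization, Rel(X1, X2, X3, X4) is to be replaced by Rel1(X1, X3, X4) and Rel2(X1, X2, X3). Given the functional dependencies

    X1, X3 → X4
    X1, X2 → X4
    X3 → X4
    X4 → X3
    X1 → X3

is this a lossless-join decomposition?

Common attributes: Rel1 ∩ Rel2 = {X1, X3}.
Closure of {X1, X3}: X1, X3 → X4 applies, adding X4. So (X1, X3)⁺ = {X1, X3, X4}.
This closure contains every attribute of Rel1, so Rel1 ∩ Rel2 → Rel1. The join is lossless.

Yes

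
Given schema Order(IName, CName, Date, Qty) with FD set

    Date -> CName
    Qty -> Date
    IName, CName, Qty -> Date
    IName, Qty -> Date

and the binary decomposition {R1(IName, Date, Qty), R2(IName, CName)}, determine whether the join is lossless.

Common attributes: R1 ∩ R2 = {IName}.
No dependency enlarges {IName}, so (IName)⁺ = {IName}.
The closure contains neither all of R1 = {IName, Date, Qty} nor all of R2 = {IName, CName}, so the common attributes are not a superkey of either fragment. The join is lossy.

No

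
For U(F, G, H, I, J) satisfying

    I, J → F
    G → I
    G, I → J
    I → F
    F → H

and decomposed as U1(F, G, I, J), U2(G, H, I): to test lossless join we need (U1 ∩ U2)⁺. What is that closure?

U1 ∩ U2 = {G, I}.
G, I → J applies, adding J
I → F applies, adding F
F → H applies, adding H
Closure: {F, G, H, I, J}.

F, G, H, I, J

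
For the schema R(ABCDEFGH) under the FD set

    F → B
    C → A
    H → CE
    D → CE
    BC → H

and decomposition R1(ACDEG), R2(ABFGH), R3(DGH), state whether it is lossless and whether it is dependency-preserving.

lossy and not dependency-preserving

Lossless test (chase): Rows 2 and 3 agree on H; apply H→CE and equate their CE entries. Rows 1 and 3 agree on D; apply D→CE and equate their CE entries. Rows 1 and 3 agree on C; apply C→A and equate their A entries. No row becomes fully distinguished — the join is lossy.
Dependency preservation: the restricted closure of {H} across the fragments never reaches {CE}, so H → CE cannot be enforced without a join — not preserved.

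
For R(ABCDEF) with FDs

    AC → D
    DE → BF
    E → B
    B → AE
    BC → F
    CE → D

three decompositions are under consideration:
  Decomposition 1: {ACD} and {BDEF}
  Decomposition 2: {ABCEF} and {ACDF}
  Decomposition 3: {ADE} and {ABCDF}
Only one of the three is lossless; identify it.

Decomposition 1: common = {D}, closure = {D} → lossy.
Decomposition 2: common = {ACF}, closure = {ACDF} → lossless.
Decomposition 3: common = {AD}, closure = {AD} → lossy.

Decomposition 2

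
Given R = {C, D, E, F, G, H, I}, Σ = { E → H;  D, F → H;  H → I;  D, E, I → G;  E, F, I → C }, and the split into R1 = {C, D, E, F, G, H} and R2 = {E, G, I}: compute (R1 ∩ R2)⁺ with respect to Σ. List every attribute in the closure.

E, G, H, I

R1 ∩ R2 = {E, G}.
E → H applies, adding H
H → I applies, adding I
Closure: {E, G, H, I}.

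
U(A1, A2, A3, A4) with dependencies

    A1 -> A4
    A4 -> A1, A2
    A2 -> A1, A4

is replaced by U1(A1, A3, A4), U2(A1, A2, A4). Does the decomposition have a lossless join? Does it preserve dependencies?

Lossless test: (A1, A4)⁺ = {A1, A2, A4}, which contains all of one fragment — lossless.
Dependency preservation: every FD's attributes lie within a single fragment, so each can be enforced locally — preserved.

lossless and dependency-preserving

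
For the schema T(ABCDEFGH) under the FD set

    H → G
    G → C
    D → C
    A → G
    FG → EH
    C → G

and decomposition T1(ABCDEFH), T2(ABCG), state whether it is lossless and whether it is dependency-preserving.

Lossless test: (ABC)⁺ = {ABCG}, which contains all of one fragment — lossless.
Dependency preservation: H → G; FG → EH are not contained in any single fragment, but the restricted closure of each left-hand side across the fragments still reaches the right-hand side; the remaining FDs each lie inside some fragment. All dependencies are preserved.

lossless and dependency-preserving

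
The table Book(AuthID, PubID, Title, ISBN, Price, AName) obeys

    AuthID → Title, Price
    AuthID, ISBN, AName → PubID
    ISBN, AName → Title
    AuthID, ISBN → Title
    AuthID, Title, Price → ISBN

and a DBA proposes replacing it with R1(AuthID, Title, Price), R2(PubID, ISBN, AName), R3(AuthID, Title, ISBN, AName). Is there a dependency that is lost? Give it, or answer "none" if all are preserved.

AuthID, ISBN, AName → PubID

Check AuthID, ISBN, AName → PubID: no single fragment contains all of {AuthID, PubID, ISBN, AName}, and the restricted closure of {AuthID, ISBN, AName} across the fragments never reaches {PubID}.
AuthID → Title, Price is preserved.
ISBN, AName → Title is preserved.
AuthID, ISBN → Title is preserved.
AuthID, Title, Price → ISBN is preserved.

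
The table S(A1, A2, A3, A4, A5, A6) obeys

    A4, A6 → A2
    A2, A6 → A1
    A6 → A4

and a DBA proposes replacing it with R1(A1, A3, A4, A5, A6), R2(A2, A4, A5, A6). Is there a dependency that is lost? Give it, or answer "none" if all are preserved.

none

A4, A6 → A2 lies within R2.
A2, A6 → A1: restricted closure across fragments reaches A1.
A6 → A4 lies within R1.
Every dependency is enforceable on the fragments, so the decomposition is dependency-preserving.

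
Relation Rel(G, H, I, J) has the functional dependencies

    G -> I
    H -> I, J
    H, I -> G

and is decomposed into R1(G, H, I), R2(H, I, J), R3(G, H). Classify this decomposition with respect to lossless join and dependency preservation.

Lossless test (chase): Rows 1 and 3 agree on G; apply G→I and equate their I entries. Rows 1 and 2 agree on H; apply H→I, J and equate their I, J entries. Rows 1 and 3 agree on H; apply H→I, J and equate their I, J entries. Rows 1 and 2 agree on H, I; apply H, I→G and equate their G entries. Row 1 is now all distinguished symbols — the join is lossless.
Dependency preservation: every FD's attributes lie within a single fragment, so each can be enforced locally — preserved.

lossless and dependency-preserving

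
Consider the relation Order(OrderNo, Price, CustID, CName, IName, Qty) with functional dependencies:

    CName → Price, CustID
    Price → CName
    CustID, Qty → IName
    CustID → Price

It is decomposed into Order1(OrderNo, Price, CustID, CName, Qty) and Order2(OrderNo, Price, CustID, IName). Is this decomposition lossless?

No

Common attributes: Order1 ∩ Order2 = {OrderNo, Price, CustID}.
Closure of {OrderNo, Price, CustID}: Price → CName applies, adding CName. So (OrderNo, Price, CustID)⁺ = {OrderNo, Price, CustID, CName}.
The closure contains neither all of Order1 = {OrderNo, Price, CustID, CName, Qty} nor all of Order2 = {OrderNo, Price, CustID, IName}, so the common attributes are not a superkey of either fragment. The join is lossy.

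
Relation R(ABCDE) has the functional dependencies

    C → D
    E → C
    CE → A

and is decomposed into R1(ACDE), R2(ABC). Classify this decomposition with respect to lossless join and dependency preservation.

lossy but dependency-preserving

Lossless test: (AC)⁺ = {ACD}, which is a superkey of neither fragment — lossy.
Dependency preservation: every FD's attributes lie within a single fragment, so each can be enforced locally — preserved.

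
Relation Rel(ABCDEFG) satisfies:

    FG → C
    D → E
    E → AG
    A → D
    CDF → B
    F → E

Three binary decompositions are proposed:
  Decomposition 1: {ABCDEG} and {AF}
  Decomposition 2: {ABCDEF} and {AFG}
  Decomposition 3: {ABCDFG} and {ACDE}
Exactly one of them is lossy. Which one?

Decomposition 1

Decomposition 1: common = {A}, closure = {ADEG} → lossy.
Decomposition 2: common = {AF}, closure = {ABCDEFG} → lossless.
Decomposition 3: common = {ACD}, closure = {ACDEG} → lossless.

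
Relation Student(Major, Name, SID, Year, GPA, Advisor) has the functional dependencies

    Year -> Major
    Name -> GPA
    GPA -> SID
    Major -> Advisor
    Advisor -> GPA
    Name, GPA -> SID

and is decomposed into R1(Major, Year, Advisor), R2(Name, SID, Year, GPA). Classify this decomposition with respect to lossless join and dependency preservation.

Lossless test: (Year)⁺ = {Major, SID, Year, GPA, Advisor}, which contains all of one fragment — lossless.
Dependency preservation: the restricted closure of {Advisor} across the fragments never reaches {GPA}, so Advisor → GPA cannot be enforced without a join — not preserved.

lossless but not dependency-preserving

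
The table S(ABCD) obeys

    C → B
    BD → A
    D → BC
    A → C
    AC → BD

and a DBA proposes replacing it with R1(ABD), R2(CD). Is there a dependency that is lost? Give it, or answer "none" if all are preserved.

C → B

Check C → B: no single fragment contains all of {BC}, and the restricted closure of {C} across the fragments never reaches {B}.
BD → A is preserved.
D → BC is preserved.
A → C is preserved.
AC → BD is preserved.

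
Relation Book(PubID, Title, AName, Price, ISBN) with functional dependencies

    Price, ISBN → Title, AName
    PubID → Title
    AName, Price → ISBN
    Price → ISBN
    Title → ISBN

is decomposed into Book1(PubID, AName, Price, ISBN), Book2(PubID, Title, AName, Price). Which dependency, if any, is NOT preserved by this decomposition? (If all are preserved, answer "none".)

Title → ISBN

Check Title → ISBN: no single fragment contains all of {Title, ISBN}, and the restricted closure of {Title} across the fragments never reaches {ISBN}.
Price, ISBN → Title, AName is preserved.
PubID → Title is preserved.
AName, Price → ISBN is preserved.
Price → ISBN is preserved.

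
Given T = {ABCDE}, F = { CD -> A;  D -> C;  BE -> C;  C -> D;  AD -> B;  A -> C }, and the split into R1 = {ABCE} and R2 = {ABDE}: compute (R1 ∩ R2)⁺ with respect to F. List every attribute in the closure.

ABCDE

R1 ∩ R2 = {ABE}.
BE → C applies, adding C
C → D applies, adding D
Closure: {ABCDE}.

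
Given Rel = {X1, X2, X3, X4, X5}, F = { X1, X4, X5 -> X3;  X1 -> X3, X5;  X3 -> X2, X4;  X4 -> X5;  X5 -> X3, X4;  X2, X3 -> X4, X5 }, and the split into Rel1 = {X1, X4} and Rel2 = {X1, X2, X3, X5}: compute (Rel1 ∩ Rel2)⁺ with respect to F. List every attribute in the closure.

Rel1 ∩ Rel2 = {X1}.
X1 → X3, X5 applies, adding X3, X5
X3 → X2, X4 applies, adding X2, X4
Closure: {X1, X2, X3, X4, X5}.

X1, X2, X3, X4, X5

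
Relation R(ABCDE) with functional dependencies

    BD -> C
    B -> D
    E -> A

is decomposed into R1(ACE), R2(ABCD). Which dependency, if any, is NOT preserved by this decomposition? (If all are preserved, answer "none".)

BD → C lies within R2.
B → D lies within R2.
E → A lies within R1.
Every dependency is enforceable on the fragments, so the decomposition is dependency-preserving.

none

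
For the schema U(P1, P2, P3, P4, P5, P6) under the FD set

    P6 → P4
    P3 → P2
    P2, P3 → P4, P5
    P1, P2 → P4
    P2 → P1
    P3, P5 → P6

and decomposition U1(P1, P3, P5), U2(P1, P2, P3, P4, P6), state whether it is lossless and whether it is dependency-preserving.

lossless and dependency-preserving

Lossless test: (P1, P3)⁺ = {P1, P2, P3, P4, P5, P6}, which contains all of one fragment — lossless.
Dependency preservation: P2, P3 → P4, P5; P3, P5 → P6 are not contained in any single fragment, but the restricted closure of each left-hand side across the fragments still reaches the right-hand side; the remaining FDs each lie inside some fragment. All dependencies are preserved.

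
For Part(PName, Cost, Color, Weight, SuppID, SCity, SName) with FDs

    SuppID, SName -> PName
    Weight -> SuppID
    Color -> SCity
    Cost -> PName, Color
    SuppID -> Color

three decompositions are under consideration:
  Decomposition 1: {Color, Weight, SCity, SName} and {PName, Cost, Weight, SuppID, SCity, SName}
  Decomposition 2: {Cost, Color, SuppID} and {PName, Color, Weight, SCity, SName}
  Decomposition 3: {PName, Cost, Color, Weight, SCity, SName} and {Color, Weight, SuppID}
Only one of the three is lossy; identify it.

Decomposition 1: common = {Weight, SCity, SName}, closure = {PName, Color, Weight, SuppID, SCity, SName} → lossless.
Decomposition 2: common = {Color}, closure = {Color, SCity} → lossy.
Decomposition 3: common = {Color, Weight}, closure = {Color, Weight, SuppID, SCity} → lossless.

Decomposition 2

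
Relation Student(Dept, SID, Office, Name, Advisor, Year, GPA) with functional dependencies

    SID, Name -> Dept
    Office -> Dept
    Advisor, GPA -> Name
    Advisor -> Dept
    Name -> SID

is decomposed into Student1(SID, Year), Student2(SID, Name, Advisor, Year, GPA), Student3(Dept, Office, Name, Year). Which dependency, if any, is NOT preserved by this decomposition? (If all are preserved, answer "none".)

Check Advisor → Dept: no single fragment contains all of {Dept, Advisor}, and the restricted closure of {Advisor} across the fragments never reaches {Dept}.
SID, Name → Dept is preserved.
Office → Dept is preserved.
Advisor, GPA → Name is preserved.
Name → SID is preserved.

Advisor -> Dept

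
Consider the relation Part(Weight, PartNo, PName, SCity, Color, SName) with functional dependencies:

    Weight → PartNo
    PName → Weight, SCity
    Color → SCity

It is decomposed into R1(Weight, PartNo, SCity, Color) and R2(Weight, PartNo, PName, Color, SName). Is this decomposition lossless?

Common attributes: R1 ∩ R2 = {Weight, PartNo, Color}.
Closure of {Weight, PartNo, Color}: Color → SCity applies, adding SCity. So (Weight, PartNo, Color)⁺ = {Weight, PartNo, SCity, Color}.
This closure contains every attribute of R1, so R1 ∩ R2 → R1. The join is lossless.

Yes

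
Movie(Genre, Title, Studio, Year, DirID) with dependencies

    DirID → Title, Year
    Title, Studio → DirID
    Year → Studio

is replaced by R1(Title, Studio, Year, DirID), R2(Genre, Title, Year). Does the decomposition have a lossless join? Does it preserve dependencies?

Lossless test: (Title, Year)⁺ = {Title, Studio, Year, DirID}, which contains all of one fragment — lossless.
Dependency preservation: every FD's attributes lie within a single fragment, so each can be enforced locally — preserved.

lossless and dependency-preserving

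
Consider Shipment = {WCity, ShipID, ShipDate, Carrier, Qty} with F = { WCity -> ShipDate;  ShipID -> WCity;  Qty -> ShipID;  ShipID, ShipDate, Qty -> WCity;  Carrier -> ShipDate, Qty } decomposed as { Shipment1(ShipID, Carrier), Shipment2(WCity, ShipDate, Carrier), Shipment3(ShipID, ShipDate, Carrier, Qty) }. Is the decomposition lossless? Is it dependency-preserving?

Lossless test (chase): Rows 1 and 3 agree on ShipID; apply ShipID→WCity and equate their WCity entries. Rows 1 and 2 agree on Carrier; apply Carrier→ShipDate, Qty and equate their ShipDate, Qty entries. Rows 1 and 3 agree on Carrier; apply Carrier→ShipDate, Qty and equate their ShipDate, Qty entries. Rows 1 and 2 agree on Qty; apply Qty→ShipID and equate their ShipID entries. Rows 1 and 2 agree on ShipID, ShipDate, Qty; apply ShipID, ShipDate, Qty→WCity and equate their WCity entries. Row 1 is now all distinguished symbols — the join is lossless.
Dependency preservation: the restricted closure of {ShipID} across the fragments never reaches {WCity}, so ShipID → WCity cannot be enforced without a join — not preserved.

lossless but not dependency-preserving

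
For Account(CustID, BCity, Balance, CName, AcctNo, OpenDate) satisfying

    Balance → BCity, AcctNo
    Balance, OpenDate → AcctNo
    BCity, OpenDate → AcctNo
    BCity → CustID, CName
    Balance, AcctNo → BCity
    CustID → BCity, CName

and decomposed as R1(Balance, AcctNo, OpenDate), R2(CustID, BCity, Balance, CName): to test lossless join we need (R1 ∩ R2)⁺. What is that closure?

R1 ∩ R2 = {Balance}.
Balance → BCity, AcctNo applies, adding BCity, AcctNo
BCity → CustID, CName applies, adding CustID, CName
Closure: {CustID, BCity, Balance, CName, AcctNo}.

CustID, BCity, Balance, CName, AcctNo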